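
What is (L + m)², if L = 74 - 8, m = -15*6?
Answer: 576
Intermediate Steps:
m = -90
L = 66
(L + m)² = (66 - 90)² = (-24)² = 576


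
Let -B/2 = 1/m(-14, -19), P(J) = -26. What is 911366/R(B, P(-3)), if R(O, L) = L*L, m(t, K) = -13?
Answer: 455683/338 ≈ 1348.2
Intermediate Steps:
B = 2/13 (B = -2/(-13) = -2*(-1/13) = 2/13 ≈ 0.15385)
R(O, L) = L²
911366/R(B, P(-3)) = 911366/((-26)²) = 911366/676 = 911366*(1/676) = 455683/338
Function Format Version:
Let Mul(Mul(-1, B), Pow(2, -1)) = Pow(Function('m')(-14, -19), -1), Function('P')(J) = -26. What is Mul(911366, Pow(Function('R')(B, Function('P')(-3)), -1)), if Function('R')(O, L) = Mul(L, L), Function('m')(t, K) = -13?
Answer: Rational(455683, 338) ≈ 1348.2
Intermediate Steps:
B = Rational(2, 13) (B = Mul(-2, Pow(-13, -1)) = Mul(-2, Rational(-1, 13)) = Rational(2, 13) ≈ 0.15385)
Function('R')(O, L) = Pow(L, 2)
Mul(911366, Pow(Function('R')(B, Function('P')(-3)), -1)) = Mul(911366, Pow(Pow(-26, 2), -1)) = Mul(911366, Pow(676, -1)) = Mul(911366, Rational(1, 676)) = Rational(455683, 338)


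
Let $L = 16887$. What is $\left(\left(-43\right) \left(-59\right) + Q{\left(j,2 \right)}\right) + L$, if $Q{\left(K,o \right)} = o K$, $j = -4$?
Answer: $19416$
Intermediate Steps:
$Q{\left(K,o \right)} = K o$
$\left(\left(-43\right) \left(-59\right) + Q{\left(j,2 \right)}\right) + L = \left(\left(-43\right) \left(-59\right) - 8\right) + 16887 = \left(2537 - 8\right) + 16887 = 2529 + 16887 = 19416$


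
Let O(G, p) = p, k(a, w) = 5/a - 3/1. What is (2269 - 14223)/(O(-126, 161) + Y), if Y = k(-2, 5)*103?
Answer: 23908/811 ≈ 29.480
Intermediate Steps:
k(a, w) = -3 + 5/a (k(a, w) = 5/a - 3*1 = 5/a - 3 = -3 + 5/a)
Y = -1133/2 (Y = (-3 + 5/(-2))*103 = (-3 + 5*(-½))*103 = (-3 - 5/2)*103 = -11/2*103 = -1133/2 ≈ -566.50)
(2269 - 14223)/(O(-126, 161) + Y) = (2269 - 14223)/(161 - 1133/2) = -11954/(-811/2) = -11954*(-2/811) = 23908/811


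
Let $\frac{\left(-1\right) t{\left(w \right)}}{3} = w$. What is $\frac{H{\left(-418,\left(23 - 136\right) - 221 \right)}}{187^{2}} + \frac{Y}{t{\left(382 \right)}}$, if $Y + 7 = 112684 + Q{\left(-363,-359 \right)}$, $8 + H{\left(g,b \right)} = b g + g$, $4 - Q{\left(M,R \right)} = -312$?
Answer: $- \frac{3791745061}{40074474} \approx -94.617$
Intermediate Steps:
$Q{\left(M,R \right)} = 316$ ($Q{\left(M,R \right)} = 4 - -312 = 4 + 312 = 316$)
$t{\left(w \right)} = - 3 w$
$H{\left(g,b \right)} = -8 + g + b g$ ($H{\left(g,b \right)} = -8 + \left(b g + g\right) = -8 + \left(g + b g\right) = -8 + g + b g$)
$Y = 112993$ ($Y = -7 + \left(112684 + 316\right) = -7 + 113000 = 112993$)
$\frac{H{\left(-418,\left(23 - 136\right) - 221 \right)}}{187^{2}} + \frac{Y}{t{\left(382 \right)}} = \frac{-8 - 418 + \left(\left(23 - 136\right) - 221\right) \left(-418\right)}{187^{2}} + \frac{112993}{\left(-3\right) 382} = \frac{-8 - 418 + \left(-113 - 221\right) \left(-418\right)}{34969} + \frac{112993}{-1146} = \left(-8 - 418 - -139612\right) \frac{1}{34969} + 112993 \left(- \frac{1}{1146}\right) = \left(-8 - 418 + 139612\right) \frac{1}{34969} - \frac{112993}{1146} = 139186 \cdot \frac{1}{34969} - \frac{112993}{1146} = \frac{139186}{34969} - \frac{112993}{1146} = - \frac{3791745061}{40074474}$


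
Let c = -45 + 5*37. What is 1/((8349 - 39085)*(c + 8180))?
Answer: -1/255723520 ≈ -3.9105e-9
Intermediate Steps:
c = 140 (c = -45 + 185 = 140)
1/((8349 - 39085)*(c + 8180)) = 1/((8349 - 39085)*(140 + 8180)) = 1/(-30736*8320) = 1/(-255723520) = -1/255723520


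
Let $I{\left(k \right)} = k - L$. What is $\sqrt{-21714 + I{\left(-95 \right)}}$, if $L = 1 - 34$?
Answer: $4 i \sqrt{1361} \approx 147.57 i$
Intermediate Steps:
$L = -33$
$I{\left(k \right)} = 33 + k$ ($I{\left(k \right)} = k - -33 = k + 33 = 33 + k$)
$\sqrt{-21714 + I{\left(-95 \right)}} = \sqrt{-21714 + \left(33 - 95\right)} = \sqrt{-21714 - 62} = \sqrt{-21776} = 4 i \sqrt{1361}$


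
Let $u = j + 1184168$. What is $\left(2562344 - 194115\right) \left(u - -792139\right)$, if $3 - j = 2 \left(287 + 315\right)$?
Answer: $4677503307274$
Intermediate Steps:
$j = -1201$ ($j = 3 - 2 \left(287 + 315\right) = 3 - 2 \cdot 602 = 3 - 1204 = -1201$)
$u = 1182967$ ($u = -1201 + 1184168 = 1182967$)
$\left(2562344 - 194115\right) \left(u - -792139\right) = \left(2562344 - 194115\right) \left(1182967 - -792139\right) = 2368229 \left(1182967 + \left(-1594499 + 2386638\right)\right) = 2368229 \left(1182967 + 792139\right) = 2368229 \cdot 1975106 = 4677503307274$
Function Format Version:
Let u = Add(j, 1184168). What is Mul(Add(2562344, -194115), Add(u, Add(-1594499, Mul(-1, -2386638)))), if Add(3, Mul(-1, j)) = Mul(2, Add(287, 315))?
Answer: 4677503307274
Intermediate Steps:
j = -1201 (j = Add(3, Mul(-1, Mul(2, Add(287, 315)))) = Add(3, Mul(-1, Mul(2, 602))) = Add(3, Mul(-1, 1204)) = Add(3, -1204) = -1201)
u = 1182967 (u = Add(-1201, 1184168) = 1182967)
Mul(Add(2562344, -194115), Add(u, Add(-1594499, Mul(-1, -2386638)))) = Mul(Add(2562344, -194115), Add(1182967, Add(-1594499, Mul(-1, -2386638)))) = Mul(2368229, Add(1182967, Add(-1594499, 2386638))) = Mul(2368229, Add(1182967, 792139)) = Mul(2368229, 1975106) = 4677503307274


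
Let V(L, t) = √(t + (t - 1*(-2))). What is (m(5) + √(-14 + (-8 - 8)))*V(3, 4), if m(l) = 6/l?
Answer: √10*(6/5 + I*√30) ≈ 3.7947 + 17.32*I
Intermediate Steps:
V(L, t) = √(2 + 2*t) (V(L, t) = √(t + (t + 2)) = √(t + (2 + t)) = √(2 + 2*t))
(m(5) + √(-14 + (-8 - 8)))*V(3, 4) = (6/5 + √(-14 + (-8 - 8)))*√(2 + 2*4) = (6*(⅕) + √(-14 - 16))*√(2 + 8) = (6/5 + √(-30))*√10 = (6/5 + I*√30)*√10 = √10*(6/5 + I*√30)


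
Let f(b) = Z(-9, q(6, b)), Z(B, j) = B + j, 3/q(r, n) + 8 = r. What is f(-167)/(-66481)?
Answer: 21/132962 ≈ 0.00015794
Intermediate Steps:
q(r, n) = 3/(-8 + r)
f(b) = -21/2 (f(b) = -9 + 3/(-8 + 6) = -9 + 3/(-2) = -9 + 3*(-1/2) = -9 - 3/2 = -21/2)
f(-167)/(-66481) = -21/2/(-66481) = -21/2*(-1/66481) = 21/132962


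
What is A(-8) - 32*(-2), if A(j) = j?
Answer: 56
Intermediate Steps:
A(-8) - 32*(-2) = -8 - 32*(-2) = -8 - 1*(-64) = -8 + 64 = 56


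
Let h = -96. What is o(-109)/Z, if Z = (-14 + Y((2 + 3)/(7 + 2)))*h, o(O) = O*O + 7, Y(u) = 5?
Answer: 743/54 ≈ 13.759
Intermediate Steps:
o(O) = 7 + O² (o(O) = O² + 7 = 7 + O²)
Z = 864 (Z = (-14 + 5)*(-96) = -9*(-96) = 864)
o(-109)/Z = (7 + (-109)²)/864 = (7 + 11881)*(1/864) = 11888*(1/864) = 743/54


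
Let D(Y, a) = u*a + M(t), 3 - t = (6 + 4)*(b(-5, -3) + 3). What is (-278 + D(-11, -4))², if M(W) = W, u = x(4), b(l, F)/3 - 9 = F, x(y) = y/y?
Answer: 239121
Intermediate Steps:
x(y) = 1
b(l, F) = 27 + 3*F
u = 1
t = -207 (t = 3 - (6 + 4)*((27 + 3*(-3)) + 3) = 3 - 10*((27 - 9) + 3) = 3 - 10*(18 + 3) = 3 - 10*21 = 3 - 1*210 = 3 - 210 = -207)
D(Y, a) = -207 + a (D(Y, a) = 1*a - 207 = a - 207 = -207 + a)
(-278 + D(-11, -4))² = (-278 + (-207 - 4))² = (-278 - 211)² = (-489)² = 239121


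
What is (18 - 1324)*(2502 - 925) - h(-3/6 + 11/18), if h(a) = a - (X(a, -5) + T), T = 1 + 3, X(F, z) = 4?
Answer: -18535987/9 ≈ -2.0596e+6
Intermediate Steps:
T = 4
h(a) = -8 + a (h(a) = a - (4 + 4) = a - 1*8 = a - 8 = -8 + a)
(18 - 1324)*(2502 - 925) - h(-3/6 + 11/18) = (18 - 1324)*(2502 - 925) - (-8 + (-3/6 + 11/18)) = -1306*1577 - (-8 + (-3*1/6 + 11*(1/18))) = -2059562 - (-8 + (-1/2 + 11/18)) = -2059562 - (-8 + 1/9) = -2059562 - 1*(-71/9) = -2059562 + 71/9 = -18535987/9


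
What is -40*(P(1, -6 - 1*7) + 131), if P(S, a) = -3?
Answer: -5120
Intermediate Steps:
-40*(P(1, -6 - 1*7) + 131) = -40*(-3 + 131) = -40*128 = -5120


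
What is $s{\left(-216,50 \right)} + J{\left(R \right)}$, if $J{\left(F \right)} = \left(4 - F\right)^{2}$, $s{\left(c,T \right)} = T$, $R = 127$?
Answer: $15179$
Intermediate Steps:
$s{\left(-216,50 \right)} + J{\left(R \right)} = 50 + \left(-4 + 127\right)^{2} = 50 + 123^{2} = 50 + 15129 = 15179$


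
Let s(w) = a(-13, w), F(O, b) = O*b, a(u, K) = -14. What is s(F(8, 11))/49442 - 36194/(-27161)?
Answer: 894561747/671447081 ≈ 1.3323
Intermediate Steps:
s(w) = -14
s(F(8, 11))/49442 - 36194/(-27161) = -14/49442 - 36194/(-27161) = -14*1/49442 - 36194*(-1/27161) = -7/24721 + 36194/27161 = 894561747/671447081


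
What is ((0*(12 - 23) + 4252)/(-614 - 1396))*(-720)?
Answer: 102048/67 ≈ 1523.1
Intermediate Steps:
((0*(12 - 23) + 4252)/(-614 - 1396))*(-720) = ((0*(-11) + 4252)/(-2010))*(-720) = ((0 + 4252)*(-1/2010))*(-720) = (4252*(-1/2010))*(-720) = -2126/1005*(-720) = 102048/67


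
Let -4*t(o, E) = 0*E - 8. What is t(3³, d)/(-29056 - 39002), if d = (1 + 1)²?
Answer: -1/34029 ≈ -2.9387e-5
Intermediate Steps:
d = 4 (d = 2² = 4)
t(o, E) = 2 (t(o, E) = -(0*E - 8)/4 = -(0 - 8)/4 = -¼*(-8) = 2)
t(3³, d)/(-29056 - 39002) = 2/(-29056 - 39002) = 2/(-68058) = 2*(-1/68058) = -1/34029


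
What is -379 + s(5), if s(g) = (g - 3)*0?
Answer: -379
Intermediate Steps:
s(g) = 0 (s(g) = (-3 + g)*0 = 0)
-379 + s(5) = -379 + 0 = -379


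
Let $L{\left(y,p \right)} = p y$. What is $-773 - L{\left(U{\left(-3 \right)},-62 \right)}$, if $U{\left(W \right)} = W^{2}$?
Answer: $-215$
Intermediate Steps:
$-773 - L{\left(U{\left(-3 \right)},-62 \right)} = -773 - - 62 \left(-3\right)^{2} = -773 - \left(-62\right) 9 = -773 - -558 = -773 + 558 = -215$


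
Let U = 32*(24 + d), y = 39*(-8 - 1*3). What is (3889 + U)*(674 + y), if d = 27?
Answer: 1352645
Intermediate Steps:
y = -429 (y = 39*(-8 - 3) = 39*(-11) = -429)
U = 1632 (U = 32*(24 + 27) = 32*51 = 1632)
(3889 + U)*(674 + y) = (3889 + 1632)*(674 - 429) = 5521*245 = 1352645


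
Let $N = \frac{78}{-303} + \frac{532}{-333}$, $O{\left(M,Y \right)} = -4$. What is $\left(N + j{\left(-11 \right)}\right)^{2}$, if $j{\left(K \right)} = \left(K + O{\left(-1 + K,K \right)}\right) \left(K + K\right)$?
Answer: $\frac{121804332250000}{1131178689} \approx 1.0768 \cdot 10^{5}$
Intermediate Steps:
$j{\left(K \right)} = 2 K \left(-4 + K\right)$ ($j{\left(K \right)} = \left(K - 4\right) \left(K + K\right) = \left(-4 + K\right) 2 K = 2 K \left(-4 + K\right)$)
$N = - \frac{62390}{33633}$ ($N = 78 \left(- \frac{1}{303}\right) + 532 \left(- \frac{1}{333}\right) = - \frac{26}{101} - \frac{532}{333} = - \frac{62390}{33633} \approx -1.855$)
$\left(N + j{\left(-11 \right)}\right)^{2} = \left(- \frac{62390}{33633} + 2 \left(-11\right) \left(-4 - 11\right)\right)^{2} = \left(- \frac{62390}{33633} + 2 \left(-11\right) \left(-15\right)\right)^{2} = \left(- \frac{62390}{33633} + 330\right)^{2} = \left(\frac{11036500}{33633}\right)^{2} = \frac{121804332250000}{1131178689}$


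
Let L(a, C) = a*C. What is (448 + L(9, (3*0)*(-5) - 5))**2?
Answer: 162409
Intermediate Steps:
L(a, C) = C*a
(448 + L(9, (3*0)*(-5) - 5))**2 = (448 + ((3*0)*(-5) - 5)*9)**2 = (448 + (0*(-5) - 5)*9)**2 = (448 + (0 - 5)*9)**2 = (448 - 5*9)**2 = (448 - 45)**2 = 403**2 = 162409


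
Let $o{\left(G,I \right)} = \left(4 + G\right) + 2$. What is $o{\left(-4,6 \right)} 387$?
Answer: $774$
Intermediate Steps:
$o{\left(G,I \right)} = 6 + G$
$o{\left(-4,6 \right)} 387 = \left(6 - 4\right) 387 = 2 \cdot 387 = 774$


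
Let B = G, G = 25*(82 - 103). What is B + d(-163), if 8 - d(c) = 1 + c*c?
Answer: -27087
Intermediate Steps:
d(c) = 7 - c² (d(c) = 8 - (1 + c*c) = 8 - (1 + c²) = 8 + (-1 - c²) = 7 - c²)
G = -525 (G = 25*(-21) = -525)
B = -525
B + d(-163) = -525 + (7 - 1*(-163)²) = -525 + (7 - 1*26569) = -525 + (7 - 26569) = -525 - 26562 = -27087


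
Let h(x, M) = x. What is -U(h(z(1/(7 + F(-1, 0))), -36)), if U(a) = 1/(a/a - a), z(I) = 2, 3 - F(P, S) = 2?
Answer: 1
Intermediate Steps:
F(P, S) = 1 (F(P, S) = 3 - 1*2 = 3 - 2 = 1)
U(a) = 1/(1 - a)
-U(h(z(1/(7 + F(-1, 0))), -36)) = -(-1)/(-1 + 2) = -(-1)/1 = -(-1) = -1*(-1) = 1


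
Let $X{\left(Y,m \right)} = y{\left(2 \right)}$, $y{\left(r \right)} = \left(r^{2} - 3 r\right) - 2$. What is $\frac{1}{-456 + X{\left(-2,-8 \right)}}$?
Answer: $- \frac{1}{460} \approx -0.0021739$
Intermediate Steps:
$y{\left(r \right)} = -2 + r^{2} - 3 r$
$X{\left(Y,m \right)} = -4$ ($X{\left(Y,m \right)} = -2 + 2^{2} - 6 = -2 + 4 - 6 = -4$)
$\frac{1}{-456 + X{\left(-2,-8 \right)}} = \frac{1}{-456 - 4} = \frac{1}{-460} = - \frac{1}{460}$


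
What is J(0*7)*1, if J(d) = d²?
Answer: 0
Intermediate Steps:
J(0*7)*1 = (0*7)²*1 = 0²*1 = 0*1 = 0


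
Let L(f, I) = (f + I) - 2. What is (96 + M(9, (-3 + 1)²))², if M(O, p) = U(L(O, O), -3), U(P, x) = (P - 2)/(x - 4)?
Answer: 8836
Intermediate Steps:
L(f, I) = -2 + I + f (L(f, I) = (I + f) - 2 = -2 + I + f)
U(P, x) = (-2 + P)/(-4 + x)
M(O, p) = 4/7 - 2*O/7 (M(O, p) = (-2 + (-2 + O + O))/(-4 - 3) = (-2 + (-2 + 2*O))/(-7) = -(-4 + 2*O)/7 = 4/7 - 2*O/7)
(96 + M(9, (-3 + 1)²))² = (96 + (4/7 - 2/7*9))² = (96 + (4/7 - 18/7))² = (96 - 2)² = 94² = 8836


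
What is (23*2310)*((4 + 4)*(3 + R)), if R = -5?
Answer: -850080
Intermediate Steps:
(23*2310)*((4 + 4)*(3 + R)) = (23*2310)*((4 + 4)*(3 - 5)) = 53130*(8*(-2)) = 53130*(-16) = -850080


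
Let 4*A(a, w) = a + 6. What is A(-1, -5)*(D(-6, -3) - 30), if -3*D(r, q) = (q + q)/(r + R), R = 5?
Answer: -40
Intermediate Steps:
A(a, w) = 3/2 + a/4 (A(a, w) = (a + 6)/4 = (6 + a)/4 = 3/2 + a/4)
D(r, q) = -2*q/(3*(5 + r)) (D(r, q) = -(q + q)/(3*(r + 5)) = -2*q/(3*(5 + r)))
A(-1, -5)*(D(-6, -3) - 30) = (3/2 + (¼)*(-1))*(-2*(-3)/(15 + 3*(-6)) - 30) = (3/2 - ¼)*(-2*(-3)/(15 - 18) - 30) = 5*(-2*(-3)/(-3) - 30)/4 = 5*(-2*(-3)*(-⅓) - 30)/4 = 5*(-2 - 30)/4 = (5/4)*(-32) = -40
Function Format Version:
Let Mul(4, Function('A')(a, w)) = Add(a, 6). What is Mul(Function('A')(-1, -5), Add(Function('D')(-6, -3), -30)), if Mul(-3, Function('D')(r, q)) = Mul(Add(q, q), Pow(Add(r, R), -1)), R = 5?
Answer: -40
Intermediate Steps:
Function('A')(a, w) = Add(Rational(3, 2), Mul(Rational(1, 4), a)) (Function('A')(a, w) = Mul(Rational(1, 4), Add(a, 6)) = Mul(Rational(1, 4), Add(6, a)) = Add(Rational(3, 2), Mul(Rational(1, 4), a)))
Function('D')(r, q) = Mul(Rational(-2, 3), q, Pow(Add(5, r), -1)) (Function('D')(r, q) = Mul(Rational(-1, 3), Mul(Add(q, q), Pow(Add(r, 5), -1))) = Mul(Rational(-1, 3), Mul(Mul(2, q), Pow(Add(5, r), -1))) = Mul(Rational(-1, 3), Mul(2, q, Pow(Add(5, r), -1))) = Mul(Rational(-2, 3), q, Pow(Add(5, r), -1)))
Mul(Function('A')(-1, -5), Add(Function('D')(-6, -3), -30)) = Mul(Add(Rational(3, 2), Mul(Rational(1, 4), -1)), Add(Mul(-2, -3, Pow(Add(15, Mul(3, -6)), -1)), -30)) = Mul(Add(Rational(3, 2), Rational(-1, 4)), Add(Mul(-2, -3, Pow(Add(15, -18), -1)), -30)) = Mul(Rational(5, 4), Add(Mul(-2, -3, Pow(-3, -1)), -30)) = Mul(Rational(5, 4), Add(Mul(-2, -3, Rational(-1, 3)), -30)) = Mul(Rational(5, 4), Add(-2, -30)) = Mul(Rational(5, 4), -32) = -40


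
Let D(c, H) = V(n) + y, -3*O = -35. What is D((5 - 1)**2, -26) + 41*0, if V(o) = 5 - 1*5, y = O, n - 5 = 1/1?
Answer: 35/3 ≈ 11.667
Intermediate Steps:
O = 35/3 (O = -1/3*(-35) = 35/3 ≈ 11.667)
n = 6 (n = 5 + 1/1 = 5 + 1 = 6)
y = 35/3 ≈ 11.667
V(o) = 0 (V(o) = 5 - 5 = 0)
D(c, H) = 35/3 (D(c, H) = 0 + 35/3 = 35/3)
D((5 - 1)**2, -26) + 41*0 = 35/3 + 41*0 = 35/3 + 0 = 35/3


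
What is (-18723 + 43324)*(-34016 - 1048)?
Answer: -862609464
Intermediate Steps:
(-18723 + 43324)*(-34016 - 1048) = 24601*(-35064) = -862609464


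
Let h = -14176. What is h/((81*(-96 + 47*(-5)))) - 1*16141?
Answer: -432742175/26811 ≈ -16140.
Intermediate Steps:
h/((81*(-96 + 47*(-5)))) - 1*16141 = -14176*1/(81*(-96 + 47*(-5))) - 1*16141 = -14176*1/(81*(-96 - 235)) - 16141 = -14176/(81*(-331)) - 16141 = -14176/(-26811) - 16141 = -14176*(-1/26811) - 16141 = 14176/26811 - 16141 = -432742175/26811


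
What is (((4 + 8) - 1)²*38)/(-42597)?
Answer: -4598/42597 ≈ -0.10794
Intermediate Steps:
(((4 + 8) - 1)²*38)/(-42597) = ((12 - 1)²*38)*(-1/42597) = (11²*38)*(-1/42597) = (121*38)*(-1/42597) = 4598*(-1/42597) = -4598/42597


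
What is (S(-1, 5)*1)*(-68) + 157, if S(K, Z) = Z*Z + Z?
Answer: -1883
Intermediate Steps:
S(K, Z) = Z + Z² (S(K, Z) = Z² + Z = Z + Z²)
(S(-1, 5)*1)*(-68) + 157 = ((5*(1 + 5))*1)*(-68) + 157 = ((5*6)*1)*(-68) + 157 = (30*1)*(-68) + 157 = 30*(-68) + 157 = -2040 + 157 = -1883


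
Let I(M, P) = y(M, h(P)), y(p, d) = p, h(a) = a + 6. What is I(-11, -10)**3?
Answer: -1331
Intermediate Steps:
h(a) = 6 + a
I(M, P) = M
I(-11, -10)**3 = (-11)**3 = -1331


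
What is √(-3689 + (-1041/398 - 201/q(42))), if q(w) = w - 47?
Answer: I*√14459970830/1990 ≈ 60.427*I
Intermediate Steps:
q(w) = -47 + w
√(-3689 + (-1041/398 - 201/q(42))) = √(-3689 + (-1041/398 - 201/(-47 + 42))) = √(-3689 + (-1041*1/398 - 201/(-5))) = √(-3689 + (-1041/398 - 201*(-⅕))) = √(-3689 + (-1041/398 + 201/5)) = √(-3689 + 74793/1990) = √(-7266317/1990) = I*√14459970830/1990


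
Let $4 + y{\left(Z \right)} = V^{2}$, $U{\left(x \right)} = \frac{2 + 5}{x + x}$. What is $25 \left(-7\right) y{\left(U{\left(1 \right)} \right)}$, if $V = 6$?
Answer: $-5600$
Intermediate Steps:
$U{\left(x \right)} = \frac{7}{2 x}$
$y{\left(Z \right)} = 32$ ($y{\left(Z \right)} = -4 + 6^{2} = -4 + 36 = 32$)
$25 \left(-7\right) y{\left(U{\left(1 \right)} \right)} = 25 \left(-7\right) 32 = \left(-175\right) 32 = -5600$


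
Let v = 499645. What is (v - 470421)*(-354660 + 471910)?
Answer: 3426514000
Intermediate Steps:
(v - 470421)*(-354660 + 471910) = (499645 - 470421)*(-354660 + 471910) = 29224*117250 = 3426514000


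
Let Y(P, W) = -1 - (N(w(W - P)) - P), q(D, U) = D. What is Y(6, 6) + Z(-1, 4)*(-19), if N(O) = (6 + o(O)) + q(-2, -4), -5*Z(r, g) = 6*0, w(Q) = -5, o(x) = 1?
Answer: 0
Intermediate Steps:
Z(r, g) = 0 (Z(r, g) = -6*0/5 = -⅕*0 = 0)
N(O) = 5 (N(O) = (6 + 1) - 2 = 7 - 2 = 5)
Y(P, W) = -6 + P (Y(P, W) = -1 - (5 - P) = -1 + (-5 + P) = -6 + P)
Y(6, 6) + Z(-1, 4)*(-19) = (-6 + 6) + 0*(-19) = 0 + 0 = 0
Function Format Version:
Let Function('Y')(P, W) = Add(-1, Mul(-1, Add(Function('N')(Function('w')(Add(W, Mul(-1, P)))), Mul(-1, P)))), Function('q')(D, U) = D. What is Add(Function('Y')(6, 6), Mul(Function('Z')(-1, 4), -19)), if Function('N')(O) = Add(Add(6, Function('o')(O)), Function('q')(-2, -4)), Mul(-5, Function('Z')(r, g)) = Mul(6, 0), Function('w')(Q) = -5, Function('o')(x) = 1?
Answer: 0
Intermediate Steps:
Function('Z')(r, g) = 0 (Function('Z')(r, g) = Mul(Rational(-1, 5), Mul(6, 0)) = Mul(Rational(-1, 5), 0) = 0)
Function('N')(O) = 5 (Function('N')(O) = Add(Add(6, 1), -2) = Add(7, -2) = 5)
Function('Y')(P, W) = Add(-6, P) (Function('Y')(P, W) = Add(-1, Mul(-1, Add(5, Mul(-1, P)))) = Add(-1, Add(-5, P)) = Add(-6, P))
Add(Function('Y')(6, 6), Mul(Function('Z')(-1, 4), -19)) = Add(Add(-6, 6), Mul(0, -19)) = Add(0, 0) = 0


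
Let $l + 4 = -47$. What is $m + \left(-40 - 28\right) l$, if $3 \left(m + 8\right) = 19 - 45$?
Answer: $\frac{10354}{3} \approx 3451.3$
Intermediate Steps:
$l = -51$ ($l = -4 - 47 = -51$)
$m = - \frac{50}{3}$ ($m = -8 + \frac{19 - 45}{3} = -8 + \frac{1}{3} \left(-26\right) = -8 - \frac{26}{3} = - \frac{50}{3} \approx -16.667$)
$m + \left(-40 - 28\right) l = - \frac{50}{3} + \left(-40 - 28\right) \left(-51\right) = - \frac{50}{3} - -3468 = - \frac{50}{3} + 3468 = \frac{10354}{3}$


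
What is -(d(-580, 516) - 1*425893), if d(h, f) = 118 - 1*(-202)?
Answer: 425573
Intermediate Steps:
d(h, f) = 320 (d(h, f) = 118 + 202 = 320)
-(d(-580, 516) - 1*425893) = -(320 - 1*425893) = -(320 - 425893) = -1*(-425573) = 425573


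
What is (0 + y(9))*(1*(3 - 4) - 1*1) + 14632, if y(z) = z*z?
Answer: 14470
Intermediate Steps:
y(z) = z**2
(0 + y(9))*(1*(3 - 4) - 1*1) + 14632 = (0 + 9**2)*(1*(3 - 4) - 1*1) + 14632 = (0 + 81)*(1*(-1) - 1) + 14632 = 81*(-1 - 1) + 14632 = 81*(-2) + 14632 = -162 + 14632 = 14470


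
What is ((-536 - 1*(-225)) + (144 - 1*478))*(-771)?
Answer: 497295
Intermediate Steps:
((-536 - 1*(-225)) + (144 - 1*478))*(-771) = ((-536 + 225) + (144 - 478))*(-771) = (-311 - 334)*(-771) = -645*(-771) = 497295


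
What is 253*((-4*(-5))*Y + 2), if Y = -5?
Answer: -24794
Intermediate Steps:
253*((-4*(-5))*Y + 2) = 253*(-4*(-5)*(-5) + 2) = 253*(20*(-5) + 2) = 253*(-100 + 2) = 253*(-98) = -24794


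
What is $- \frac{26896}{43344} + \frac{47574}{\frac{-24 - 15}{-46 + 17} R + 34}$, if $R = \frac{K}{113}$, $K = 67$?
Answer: $\frac{422141408471}{308909979} \approx 1366.6$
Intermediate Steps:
$R = \frac{67}{113} \approx 0.59292$
$- \frac{26896}{43344} + \frac{47574}{\frac{-24 - 15}{-46 + 17} R + 34} = - \frac{26896}{43344} + \frac{47574}{\frac{-24 - 15}{-46 + 17} \cdot \frac{67}{113} + 34} = \left(-26896\right) \frac{1}{43344} + \frac{47574}{\frac{-24 - 15}{-29} \cdot \frac{67}{113} + 34} = - \frac{1681}{2709} + \frac{47574}{\left(-24 - 15\right) \left(- \frac{1}{29}\right) \frac{67}{113} + 34} = - \frac{1681}{2709} + \frac{47574}{\left(-39\right) \left(- \frac{1}{29}\right) \frac{67}{113} + 34} = - \frac{1681}{2709} + \frac{47574}{\frac{39}{29} \cdot \frac{67}{113} + 34} = - \frac{1681}{2709} + \frac{47574}{\frac{2613}{3277} + 34} = - \frac{1681}{2709} + \frac{47574}{\frac{114031}{3277}} = - \frac{1681}{2709} + 47574 \cdot \frac{3277}{114031} = - \frac{1681}{2709} + \frac{155899998}{114031} = \frac{422141408471}{308909979}$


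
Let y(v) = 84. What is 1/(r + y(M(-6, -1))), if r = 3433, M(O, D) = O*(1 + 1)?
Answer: 1/3517 ≈ 0.00028433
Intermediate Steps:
M(O, D) = 2*O (M(O, D) = O*2 = 2*O)
1/(r + y(M(-6, -1))) = 1/(3433 + 84) = 1/3517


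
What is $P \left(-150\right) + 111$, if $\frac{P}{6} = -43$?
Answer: $38811$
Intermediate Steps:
$P = -258$ ($P = 6 \left(-43\right) = -258$)
$P \left(-150\right) + 111 = \left(-258\right) \left(-150\right) + 111 = 38700 + 111 = 38811$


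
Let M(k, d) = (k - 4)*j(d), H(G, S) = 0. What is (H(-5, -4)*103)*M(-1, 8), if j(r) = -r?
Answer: 0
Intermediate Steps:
M(k, d) = -d*(-4 + k) (M(k, d) = (k - 4)*(-d) = (-4 + k)*(-d) = -d*(-4 + k))
(H(-5, -4)*103)*M(-1, 8) = (0*103)*(8*(4 - 1*(-1))) = 0*(8*(4 + 1)) = 0*(8*5) = 0*40 = 0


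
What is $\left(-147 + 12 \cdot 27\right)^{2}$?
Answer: $31329$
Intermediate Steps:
$\left(-147 + 12 \cdot 27\right)^{2} = \left(-147 + 324\right)^{2} = 177^{2} = 31329$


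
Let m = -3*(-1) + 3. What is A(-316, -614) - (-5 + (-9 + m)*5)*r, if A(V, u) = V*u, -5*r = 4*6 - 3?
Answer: 193940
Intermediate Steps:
r = -21/5 (r = -(4*6 - 3)/5 = -(24 - 3)/5 = -1/5*21 = -21/5 ≈ -4.2000)
m = 6 (m = 3 + 3 = 6)
A(-316, -614) - (-5 + (-9 + m)*5)*r = -316*(-614) - (-5 + (-9 + 6)*5)*(-21)/5 = 194024 - (-5 - 3*5)*(-21)/5 = 194024 - (-5 - 15)*(-21)/5 = 194024 - (-20)*(-21)/5 = 194024 - 1*84 = 194024 - 84 = 193940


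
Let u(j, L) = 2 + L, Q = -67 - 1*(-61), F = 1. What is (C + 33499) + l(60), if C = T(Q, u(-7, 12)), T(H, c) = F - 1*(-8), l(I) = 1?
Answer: 33509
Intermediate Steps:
Q = -6 (Q = -67 + 61 = -6)
T(H, c) = 9 (T(H, c) = 1 - 1*(-8) = 1 + 8 = 9)
C = 9
(C + 33499) + l(60) = (9 + 33499) + 1 = 33508 + 1 = 33509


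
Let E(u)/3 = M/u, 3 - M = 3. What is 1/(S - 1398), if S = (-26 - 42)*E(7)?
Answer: -1/1398 ≈ -0.00071531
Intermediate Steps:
M = 0 (M = 3 - 1*3 = 3 - 3 = 0)
E(u) = 0 (E(u) = 3*(0/u) = 3*0 = 0)
S = 0 (S = (-26 - 42)*0 = -68*0 = 0)
1/(S - 1398) = 1/(0 - 1398) = 1/(-1398) = -1/1398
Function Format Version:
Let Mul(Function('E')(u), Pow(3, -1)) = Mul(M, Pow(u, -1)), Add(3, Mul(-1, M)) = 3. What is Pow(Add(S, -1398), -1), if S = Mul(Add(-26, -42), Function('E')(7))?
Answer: Rational(-1, 1398) ≈ -0.00071531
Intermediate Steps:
M = 0 (M = Add(3, Mul(-1, 3)) = Add(3, -3) = 0)
Function('E')(u) = 0 (Function('E')(u) = Mul(3, Mul(0, Pow(u, -1))) = Mul(3, 0) = 0)
S = 0 (S = Mul(Add(-26, -42), 0) = Mul(-68, 0) = 0)
Pow(Add(S, -1398), -1) = Pow(Add(0, -1398), -1) = Pow(-1398, -1) = Rational(-1, 1398)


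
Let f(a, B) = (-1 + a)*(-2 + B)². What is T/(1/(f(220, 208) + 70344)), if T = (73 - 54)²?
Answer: 3380341908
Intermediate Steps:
f(a, B) = (-2 + B)²*(-1 + a)
T = 361 (T = 19² = 361)
T/(1/(f(220, 208) + 70344)) = 361/(1/((-2 + 208)²*(-1 + 220) + 70344)) = 361/(1/(206²*219 + 70344)) = 361/(1/(42436*219 + 70344)) = 361/(1/(9293484 + 70344)) = 361/(1/9363828) = 361*9363828 = 3380341908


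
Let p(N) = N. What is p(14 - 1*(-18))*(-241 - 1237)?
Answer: -47296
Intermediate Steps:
p(14 - 1*(-18))*(-241 - 1237) = (14 - 1*(-18))*(-241 - 1237) = (14 + 18)*(-1478) = 32*(-1478) = -47296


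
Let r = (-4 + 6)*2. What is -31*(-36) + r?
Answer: 1120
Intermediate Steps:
r = 4 (r = 2*2 = 4)
-31*(-36) + r = -31*(-36) + 4 = 1116 + 4 = 1120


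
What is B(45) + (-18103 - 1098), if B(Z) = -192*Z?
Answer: -27841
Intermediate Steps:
B(45) + (-18103 - 1098) = -192*45 + (-18103 - 1098) = -8640 - 19201 = -27841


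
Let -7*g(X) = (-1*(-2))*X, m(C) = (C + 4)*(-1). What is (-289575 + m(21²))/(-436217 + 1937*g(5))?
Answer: 2030140/3072889 ≈ 0.66066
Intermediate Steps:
m(C) = -4 - C (m(C) = (4 + C)*(-1) = -4 - C)
g(X) = -2*X/7 (g(X) = -(-1*(-2))*X/7 = -2*X/7)
(-289575 + m(21²))/(-436217 + 1937*g(5)) = (-289575 + (-4 - 1*21²))/(-436217 + 1937*(-2/7*5)) = (-289575 + (-4 - 1*441))/(-436217 + 1937*(-10/7)) = (-289575 + (-4 - 441))/(-436217 - 19370/7) = (-289575 - 445)/(-3072889/7) = -290020*(-7/3072889) = 2030140/3072889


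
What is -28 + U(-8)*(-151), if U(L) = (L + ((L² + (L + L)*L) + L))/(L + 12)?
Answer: -6672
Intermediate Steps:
U(L) = (2*L + 3*L²)/(12 + L) (U(L) = (L + ((L² + (2*L)*L) + L))/(12 + L) = (L + ((L² + 2*L²) + L))/(12 + L) = (L + (3*L² + L))/(12 + L) = (L + (L + 3*L²))/(12 + L) = (2*L + 3*L²)/(12 + L))
-28 + U(-8)*(-151) = -28 - 8*(2 + 3*(-8))/(12 - 8)*(-151) = -28 - 8*(2 - 24)/4*(-151) = -28 - 8*¼*(-22)*(-151) = -28 + 44*(-151) = -28 - 6644 = -6672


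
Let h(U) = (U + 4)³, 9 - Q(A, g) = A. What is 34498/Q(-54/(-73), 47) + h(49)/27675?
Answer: 7753913309/1854225 ≈ 4181.8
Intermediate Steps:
Q(A, g) = 9 - A
h(U) = (4 + U)³
34498/Q(-54/(-73), 47) + h(49)/27675 = 34498/(9 - (-54)/(-73)) + (4 + 49)³/27675 = 34498/(9 - (-54)*(-1)/73) + 53³*(1/27675) = 34498/(9 - 1*54/73) + 148877*(1/27675) = 34498/(9 - 54/73) + 148877/27675 = 34498/(603/73) + 148877/27675 = 34498*(73/603) + 148877/27675 = 2518354/603 + 148877/27675 = 7753913309/1854225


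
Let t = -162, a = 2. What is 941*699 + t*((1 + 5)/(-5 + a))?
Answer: 658083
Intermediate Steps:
941*699 + t*((1 + 5)/(-5 + a)) = 941*699 - 162*(1 + 5)/(-5 + 2) = 657759 - 972/(-3) = 657759 - 972*(-1)/3 = 657759 - 162*(-2) = 657759 + 324 = 658083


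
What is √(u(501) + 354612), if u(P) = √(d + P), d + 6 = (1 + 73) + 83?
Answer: √(354612 + 2*√163) ≈ 595.51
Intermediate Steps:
d = 151 (d = -6 + ((1 + 73) + 83) = -6 + (74 + 83) = -6 + 157 = 151)
u(P) = √(151 + P)
√(u(501) + 354612) = √(√(151 + 501) + 354612) = √(√652 + 354612) = √(2*√163 + 354612) = √(354612 + 2*√163)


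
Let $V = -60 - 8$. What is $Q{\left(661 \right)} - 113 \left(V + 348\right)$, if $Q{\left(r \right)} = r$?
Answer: $-30979$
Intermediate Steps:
$V = -68$ ($V = -60 - 8 = -68$)
$Q{\left(661 \right)} - 113 \left(V + 348\right) = 661 - 113 \left(-68 + 348\right) = 661 - 113 \cdot 280 = 661 - 31640 = -30979$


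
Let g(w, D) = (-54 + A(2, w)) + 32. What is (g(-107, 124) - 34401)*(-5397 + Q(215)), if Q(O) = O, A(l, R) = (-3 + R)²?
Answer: 115677786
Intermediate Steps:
g(w, D) = -22 + (-3 + w)² (g(w, D) = (-54 + (-3 + w)²) + 32 = -22 + (-3 + w)²)
(g(-107, 124) - 34401)*(-5397 + Q(215)) = ((-22 + (-3 - 107)²) - 34401)*(-5397 + 215) = ((-22 + (-110)²) - 34401)*(-5182) = ((-22 + 12100) - 34401)*(-5182) = (12078 - 34401)*(-5182) = -22323*(-5182) = 115677786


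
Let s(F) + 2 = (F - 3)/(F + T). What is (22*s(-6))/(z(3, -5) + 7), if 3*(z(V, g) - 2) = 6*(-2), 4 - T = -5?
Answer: -22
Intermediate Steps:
T = 9 (T = 4 - 1*(-5) = 4 + 5 = 9)
z(V, g) = -2 (z(V, g) = 2 + (6*(-2))/3 = 2 + (⅓)*(-12) = 2 - 4 = -2)
s(F) = -2 + (-3 + F)/(9 + F) (s(F) = -2 + (F - 3)/(F + 9) = -2 + (-3 + F)/(9 + F))
(22*s(-6))/(z(3, -5) + 7) = (22*((-21 - 1*(-6))/(9 - 6)))/(-2 + 7) = (22*((-21 + 6)/3))/5 = (22*((⅓)*(-15)))*(⅕) = (22*(-5))*(⅕) = -110*⅕ = -22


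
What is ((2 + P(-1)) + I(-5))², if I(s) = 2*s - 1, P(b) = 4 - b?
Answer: 16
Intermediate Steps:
I(s) = -1 + 2*s
((2 + P(-1)) + I(-5))² = ((2 + (4 - 1*(-1))) + (-1 + 2*(-5)))² = ((2 + (4 + 1)) + (-1 - 10))² = ((2 + 5) - 11)² = (7 - 11)² = (-4)² = 16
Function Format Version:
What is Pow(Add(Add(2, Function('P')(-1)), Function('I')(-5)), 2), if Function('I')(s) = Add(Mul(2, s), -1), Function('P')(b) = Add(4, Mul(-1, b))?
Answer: 16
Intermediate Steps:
Function('I')(s) = Add(-1, Mul(2, s))
Pow(Add(Add(2, Function('P')(-1)), Function('I')(-5)), 2) = Pow(Add(Add(2, Add(4, Mul(-1, -1))), Add(-1, Mul(2, -5))), 2) = Pow(Add(Add(2, Add(4, 1)), Add(-1, -10)), 2) = Pow(Add(Add(2, 5), -11), 2) = Pow(Add(7, -11), 2) = Pow(-4, 2) = 16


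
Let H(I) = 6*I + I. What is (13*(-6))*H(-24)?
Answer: 13104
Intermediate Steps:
H(I) = 7*I
(13*(-6))*H(-24) = (13*(-6))*(7*(-24)) = -78*(-168) = 13104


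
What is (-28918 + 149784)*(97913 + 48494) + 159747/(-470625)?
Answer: 2776001714923001/156875 ≈ 1.7696e+10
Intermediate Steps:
(-28918 + 149784)*(97913 + 48494) + 159747/(-470625) = 120866*146407 + 159747*(-1/470625) = 17695628462 - 53249/156875 = 2776001714923001/156875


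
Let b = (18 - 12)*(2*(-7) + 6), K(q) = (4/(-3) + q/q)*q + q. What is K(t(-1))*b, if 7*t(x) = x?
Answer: 32/7 ≈ 4.5714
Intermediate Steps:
t(x) = x/7
K(q) = 2*q/3 (K(q) = (4*(-⅓) + 1)*q + q = (-4/3 + 1)*q + q = -q/3 + q = 2*q/3)
b = -48 (b = 6*(-14 + 6) = 6*(-8) = -48)
K(t(-1))*b = (2*((⅐)*(-1))/3)*(-48) = ((⅔)*(-⅐))*(-48) = -2/21*(-48) = 32/7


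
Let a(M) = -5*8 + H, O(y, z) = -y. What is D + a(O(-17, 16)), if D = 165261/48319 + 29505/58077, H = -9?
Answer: -42160463465/935407521 ≈ -45.072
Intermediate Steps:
a(M) = -49 (a(M) = -5*8 - 9 = -40 - 9 = -49)
D = 3674505064/935407521 (D = 165261*(1/48319) + 29505*(1/58077) = 165261/48319 + 9835/19359 = 3674505064/935407521 ≈ 3.9282)
D + a(O(-17, 16)) = 3674505064/935407521 - 49 = -42160463465/935407521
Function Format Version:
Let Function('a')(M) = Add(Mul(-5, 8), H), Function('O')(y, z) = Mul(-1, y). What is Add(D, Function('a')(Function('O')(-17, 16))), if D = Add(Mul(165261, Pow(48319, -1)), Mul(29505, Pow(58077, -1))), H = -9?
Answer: Rational(-42160463465, 935407521) ≈ -45.072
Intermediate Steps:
Function('a')(M) = -49 (Function('a')(M) = Add(Mul(-5, 8), -9) = Add(-40, -9) = -49)
D = Rational(3674505064, 935407521) (D = Add(Mul(165261, Rational(1, 48319)), Mul(29505, Rational(1, 58077))) = Add(Rational(165261, 48319), Rational(9835, 19359)) = Rational(3674505064, 935407521) ≈ 3.9282)
Add(D, Function('a')(Function('O')(-17, 16))) = Add(Rational(3674505064, 935407521), -49) = Rational(-42160463465, 935407521)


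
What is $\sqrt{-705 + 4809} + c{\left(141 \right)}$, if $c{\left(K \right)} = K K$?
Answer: $19881 + 6 \sqrt{114} \approx 19945.0$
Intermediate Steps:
$c{\left(K \right)} = K^{2}$
$\sqrt{-705 + 4809} + c{\left(141 \right)} = \sqrt{-705 + 4809} + 141^{2} = \sqrt{4104} + 19881 = 6 \sqrt{114} + 19881 = 19881 + 6 \sqrt{114}$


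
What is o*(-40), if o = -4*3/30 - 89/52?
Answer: 1098/13 ≈ 84.462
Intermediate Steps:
o = -549/260 (o = -12*1/30 - 89*1/52 = -⅖ - 89/52 = -549/260 ≈ -2.1115)
o*(-40) = -549/260*(-40) = 1098/13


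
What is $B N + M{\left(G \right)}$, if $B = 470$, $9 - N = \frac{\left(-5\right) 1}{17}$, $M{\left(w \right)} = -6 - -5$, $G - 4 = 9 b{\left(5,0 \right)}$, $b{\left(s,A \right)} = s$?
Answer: $\frac{74243}{17} \approx 4367.2$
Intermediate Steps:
$G = 49$ ($G = 4 + 9 \cdot 5 = 4 + 45 = 49$)
$M{\left(w \right)} = -1$ ($M{\left(w \right)} = -6 + 5 = -1$)
$N = \frac{158}{17}$ ($N = 9 - \frac{\left(-5\right) 1}{17} = 9 - \left(-5\right) \frac{1}{17} = 9 - - \frac{5}{17} = 9 + \frac{5}{17} = \frac{158}{17} \approx 9.2941$)
$B N + M{\left(G \right)} = 470 \cdot \frac{158}{17} - 1 = \frac{74260}{17} - 1 = \frac{74243}{17}$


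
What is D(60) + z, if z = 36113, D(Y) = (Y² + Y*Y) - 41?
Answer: 43272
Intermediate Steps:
D(Y) = -41 + 2*Y² (D(Y) = (Y² + Y²) - 41 = 2*Y² - 41 = -41 + 2*Y²)
D(60) + z = (-41 + 2*60²) + 36113 = (-41 + 2*3600) + 36113 = (-41 + 7200) + 36113 = 7159 + 36113 = 43272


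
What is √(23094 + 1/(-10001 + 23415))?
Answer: √4155428048638/13414 ≈ 151.97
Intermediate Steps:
√(23094 + 1/(-10001 + 23415)) = √(23094 + 1/13414) = √(309782917/13414) = √4155428048638/13414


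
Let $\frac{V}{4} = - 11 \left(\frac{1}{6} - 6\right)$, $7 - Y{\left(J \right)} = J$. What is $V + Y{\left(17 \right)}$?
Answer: $\frac{740}{3} \approx 246.67$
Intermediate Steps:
$Y{\left(J \right)} = 7 - J$
$V = \frac{770}{3}$ ($V = 4 \left(- 11 \left(\frac{1}{6} - 6\right)\right) = 4 \left(\left(-11\right) \left(- \frac{35}{6}\right)\right) = 4 \cdot \frac{385}{6} = \frac{770}{3} \approx 256.67$)
$V + Y{\left(17 \right)} = \frac{770}{3} + \left(7 - 17\right) = \frac{770}{3} - 10 = \frac{740}{3}$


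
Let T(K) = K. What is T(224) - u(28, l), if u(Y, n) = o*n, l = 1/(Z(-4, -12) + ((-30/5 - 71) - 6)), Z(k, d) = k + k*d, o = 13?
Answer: 673/3 ≈ 224.33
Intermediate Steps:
Z(k, d) = k + d*k
l = -1/39 (l = 1/(-4*(1 - 12) + ((-30/5 - 71) - 6)) = 1/(-4*(-11) + ((-30*1/5 - 71) - 6)) = 1/(44 + ((-6 - 71) - 6)) = 1/(44 + (-77 - 6)) = 1/(44 - 83) = 1/(-39) = -1/39 ≈ -0.025641)
u(Y, n) = 13*n
T(224) - u(28, l) = 224 - 13*(-1)/39 = 224 - 1*(-1/3) = 224 + 1/3 = 673/3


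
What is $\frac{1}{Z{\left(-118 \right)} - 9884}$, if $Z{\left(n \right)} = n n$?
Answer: $\frac{1}{4040} \approx 0.00024752$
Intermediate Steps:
$Z{\left(n \right)} = n^{2}$
$\frac{1}{Z{\left(-118 \right)} - 9884} = \frac{1}{\left(-118\right)^{2} - 9884} = \frac{1}{13924 - 9884} = \frac{1}{4040}$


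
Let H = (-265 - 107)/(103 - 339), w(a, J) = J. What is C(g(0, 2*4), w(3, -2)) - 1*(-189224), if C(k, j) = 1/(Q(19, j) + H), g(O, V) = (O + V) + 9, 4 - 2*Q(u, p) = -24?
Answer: 173896915/919 ≈ 1.8922e+5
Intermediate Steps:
Q(u, p) = 14 (Q(u, p) = 2 - ½*(-24) = 2 + 12 = 14)
g(O, V) = 9 + O + V
H = 93/59 (H = -372/(-236) = -372*(-1/236) = 93/59 ≈ 1.5763)
C(k, j) = 59/919 (C(k, j) = 1/(14 + 93/59) = 1/(919/59) = 59/919)
C(g(0, 2*4), w(3, -2)) - 1*(-189224) = 59/919 - 1*(-189224) = 59/919 + 189224 = 173896915/919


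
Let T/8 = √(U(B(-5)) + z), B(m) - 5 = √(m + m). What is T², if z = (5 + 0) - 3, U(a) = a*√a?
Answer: 128 + 64*(5 + I*√10)^(3/2) ≈ 738.63 + 689.39*I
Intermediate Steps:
B(m) = 5 + √2*√m (B(m) = 5 + √(m + m) = 5 + √(2*m) = 5 + √2*√m)
U(a) = a^(3/2)
z = 2 (z = 5 - 3 = 2)
T = 8*√(2 + (5 + I*√10)^(3/2)) (T = 8*√((5 + √2*√(-5))^(3/2) + 2) = 8*√((5 + √2*(I*√5))^(3/2) + 2) = 8*√((5 + I*√10)^(3/2) + 2) = 8*√(2 + (5 + I*√10)^(3/2)) ≈ 29.572 + 11.656*I)
T² = (8*√(2 + (5 + I*√10)^(3/2)))² = 128 + 64*(5 + I*√10)^(3/2)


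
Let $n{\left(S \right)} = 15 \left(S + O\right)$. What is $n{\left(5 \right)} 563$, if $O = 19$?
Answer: $202680$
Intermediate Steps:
$n{\left(S \right)} = 285 + 15 S$ ($n{\left(S \right)} = 15 \left(S + 19\right) = 15 \left(19 + S\right) = 285 + 15 S$)
$n{\left(5 \right)} 563 = \left(285 + 15 \cdot 5\right) 563 = \left(285 + 75\right) 563 = 360 \cdot 563 = 202680$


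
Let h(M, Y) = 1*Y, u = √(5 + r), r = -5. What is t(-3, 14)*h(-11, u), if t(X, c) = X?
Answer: 0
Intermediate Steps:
u = 0 (u = √(5 - 5) = √0 = 0)
h(M, Y) = Y
t(-3, 14)*h(-11, u) = -3*0 = 0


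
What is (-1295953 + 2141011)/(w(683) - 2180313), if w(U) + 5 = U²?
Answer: -845058/1713829 ≈ -0.49308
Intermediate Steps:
w(U) = -5 + U²
(-1295953 + 2141011)/(w(683) - 2180313) = (-1295953 + 2141011)/((-5 + 683²) - 2180313) = 845058/((-5 + 466489) - 2180313) = 845058/(466484 - 2180313) = 845058/(-1713829) = 845058*(-1/1713829) = -845058/1713829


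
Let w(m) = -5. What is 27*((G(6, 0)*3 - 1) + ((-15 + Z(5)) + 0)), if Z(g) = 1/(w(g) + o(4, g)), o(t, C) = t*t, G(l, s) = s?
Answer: -4725/11 ≈ -429.55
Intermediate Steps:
o(t, C) = t²
Z(g) = 1/11 (Z(g) = 1/(-5 + 4²) = 1/(-5 + 16) = 1/11)
27*((G(6, 0)*3 - 1) + ((-15 + Z(5)) + 0)) = 27*((0*3 - 1) + ((-15 + 1/11) + 0)) = 27*((0 - 1) + (-164/11 + 0)) = 27*(-1 - 164/11) = 27*(-175/11) = -4725/11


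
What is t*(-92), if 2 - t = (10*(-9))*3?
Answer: -25024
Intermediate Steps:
t = 272 (t = 2 - 10*(-9)*3 = 2 - (-90)*3 = 2 - 1*(-270) = 2 + 270 = 272)
t*(-92) = 272*(-92) = -25024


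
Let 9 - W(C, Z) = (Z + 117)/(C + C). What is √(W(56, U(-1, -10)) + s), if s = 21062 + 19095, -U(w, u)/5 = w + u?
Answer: √7872235/14 ≈ 200.41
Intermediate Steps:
U(w, u) = -5*u - 5*w (U(w, u) = -5*(w + u) = -5*(u + w) = -5*u - 5*w)
W(C, Z) = 9 - (117 + Z)/(2*C) (W(C, Z) = 9 - (Z + 117)/(C + C) = 9 - (117 + Z)/(2*C))
s = 40157
√(W(56, U(-1, -10)) + s) = √((½)*(-117 - (-5*(-10) - 5*(-1)) + 18*56)/56 + 40157) = √((½)*(1/56)*(-117 - (50 + 5) + 1008) + 40157) = √((½)*(1/56)*(-117 - 1*55 + 1008) + 40157) = √((½)*(1/56)*(-117 - 55 + 1008) + 40157) = √((½)*(1/56)*836 + 40157) = √(209/28 + 40157) = √(1124605/28) = √7872235/14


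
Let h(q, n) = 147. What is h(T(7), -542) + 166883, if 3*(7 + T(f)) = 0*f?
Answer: 167030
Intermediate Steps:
T(f) = -7 (T(f) = -7 + (0*f)/3 = -7 + (1/3)*0 = -7 + 0 = -7)
h(T(7), -542) + 166883 = 147 + 166883 = 167030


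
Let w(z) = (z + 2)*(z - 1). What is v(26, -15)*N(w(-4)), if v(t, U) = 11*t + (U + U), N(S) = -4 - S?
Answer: -3584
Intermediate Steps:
w(z) = (-1 + z)*(2 + z) (w(z) = (2 + z)*(-1 + z) = (-1 + z)*(2 + z))
v(t, U) = 2*U + 11*t (v(t, U) = 11*t + 2*U = 2*U + 11*t)
v(26, -15)*N(w(-4)) = (2*(-15) + 11*26)*(-4 - (-2 - 4 + (-4)²)) = (-30 + 286)*(-4 - (-2 - 4 + 16)) = 256*(-4 - 1*10) = 256*(-4 - 10) = 256*(-14) = -3584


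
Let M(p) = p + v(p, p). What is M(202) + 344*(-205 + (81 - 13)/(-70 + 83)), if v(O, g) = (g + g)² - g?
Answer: 1228440/13 ≈ 94495.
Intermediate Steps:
v(O, g) = -g + 4*g² (v(O, g) = (2*g)² - g = 4*g² - g = -g + 4*g²)
M(p) = p + p*(-1 + 4*p)
M(202) + 344*(-205 + (81 - 13)/(-70 + 83)) = 4*202² + 344*(-205 + (81 - 13)/(-70 + 83)) = 4*40804 + 344*(-205 + 68/13) = 163216 + 344*(-205 + 68*(1/13)) = 163216 + 344*(-205 + 68/13) = 163216 + 344*(-2597/13) = 163216 - 893368/13 = 1228440/13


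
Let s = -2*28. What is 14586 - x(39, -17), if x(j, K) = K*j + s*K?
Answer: 14297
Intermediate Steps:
s = -56
x(j, K) = -56*K + K*j (x(j, K) = K*j - 56*K = -56*K + K*j)
14586 - x(39, -17) = 14586 - (-17)*(-56 + 39) = 14586 - (-17)*(-17) = 14586 - 1*289 = 14586 - 289 = 14297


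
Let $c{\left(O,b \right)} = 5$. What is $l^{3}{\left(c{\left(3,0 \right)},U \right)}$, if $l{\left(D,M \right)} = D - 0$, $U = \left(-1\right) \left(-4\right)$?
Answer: $125$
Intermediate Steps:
$U = 4$
$l{\left(D,M \right)} = D$ ($l{\left(D,M \right)} = D + 0 = D$)
$l^{3}{\left(c{\left(3,0 \right)},U \right)} = 5^{3} = 125$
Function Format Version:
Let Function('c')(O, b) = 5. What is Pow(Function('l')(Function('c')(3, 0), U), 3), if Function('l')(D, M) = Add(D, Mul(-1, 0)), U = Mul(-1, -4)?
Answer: 125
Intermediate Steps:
U = 4
Function('l')(D, M) = D (Function('l')(D, M) = Add(D, 0) = D)
Pow(Function('l')(Function('c')(3, 0), U), 3) = Pow(5, 3) = 125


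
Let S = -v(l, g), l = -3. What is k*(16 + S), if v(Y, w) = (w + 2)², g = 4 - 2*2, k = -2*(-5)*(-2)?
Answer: -240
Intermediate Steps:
k = -20 (k = 10*(-2) = -20)
g = 0 (g = 4 - 4 = 0)
v(Y, w) = (2 + w)²
S = -4 (S = -(2 + 0)² = -1*2² = -1*4 = -4)
k*(16 + S) = -20*(16 - 4) = -20*12 = -240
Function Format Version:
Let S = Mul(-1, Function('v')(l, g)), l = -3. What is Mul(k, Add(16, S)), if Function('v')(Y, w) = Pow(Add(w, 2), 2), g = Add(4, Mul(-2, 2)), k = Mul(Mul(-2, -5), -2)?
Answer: -240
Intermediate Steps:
k = -20 (k = Mul(10, -2) = -20)
g = 0 (g = Add(4, -4) = 0)
Function('v')(Y, w) = Pow(Add(2, w), 2)
S = -4 (S = Mul(-1, Pow(Add(2, 0), 2)) = Mul(-1, Pow(2, 2)) = Mul(-1, 4) = -4)
Mul(k, Add(16, S)) = Mul(-20, Add(16, -4)) = Mul(-20, 12) = -240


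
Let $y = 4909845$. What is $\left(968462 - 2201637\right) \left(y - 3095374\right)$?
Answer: $-2237560275425$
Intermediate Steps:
$\left(968462 - 2201637\right) \left(y - 3095374\right) = \left(968462 - 2201637\right) \left(4909845 - 3095374\right) = \left(-1233175\right) 1814471 = -2237560275425$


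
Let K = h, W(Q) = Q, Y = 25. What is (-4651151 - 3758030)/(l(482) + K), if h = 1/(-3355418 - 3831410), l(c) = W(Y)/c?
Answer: -14564916329756188/89835109 ≈ -1.6213e+8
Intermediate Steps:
l(c) = 25/c
h = -1/7186828 (h = 1/(-7186828) = -1/7186828 ≈ -1.3914e-7)
K = -1/7186828 ≈ -1.3914e-7
(-4651151 - 3758030)/(l(482) + K) = (-4651151 - 3758030)/(25/482 - 1/7186828) = -8409181/(25*(1/482) - 1/7186828) = -8409181/(25/482 - 1/7186828) = -8409181/89835109/1732025548 = -8409181*1732025548/89835109 = -14564916329756188/89835109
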